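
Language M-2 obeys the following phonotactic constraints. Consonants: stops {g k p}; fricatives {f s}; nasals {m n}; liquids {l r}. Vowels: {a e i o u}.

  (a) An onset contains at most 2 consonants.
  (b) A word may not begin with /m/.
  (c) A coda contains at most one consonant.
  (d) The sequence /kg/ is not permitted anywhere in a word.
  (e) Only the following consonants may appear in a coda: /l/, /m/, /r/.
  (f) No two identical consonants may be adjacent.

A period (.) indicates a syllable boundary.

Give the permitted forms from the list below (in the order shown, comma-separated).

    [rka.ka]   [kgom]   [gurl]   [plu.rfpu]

[rka.ka] — σ1 onset /rk/ (2C), coda /∅/ ok; σ2 onset /k/, coda /∅/ ok → permitted
[kgom] — violates constraint (d): contains banned sequence /kg/ → not permitted
[gurl] — violates constraint (c): syllable 1 coda /rl/ has 2 consonants (> 1) → not permitted
[plu.rfpu] — violates constraint (a): syllable 2 onset /rfp/ has 3 consonants (> 2) → not permitted

[rka.ka]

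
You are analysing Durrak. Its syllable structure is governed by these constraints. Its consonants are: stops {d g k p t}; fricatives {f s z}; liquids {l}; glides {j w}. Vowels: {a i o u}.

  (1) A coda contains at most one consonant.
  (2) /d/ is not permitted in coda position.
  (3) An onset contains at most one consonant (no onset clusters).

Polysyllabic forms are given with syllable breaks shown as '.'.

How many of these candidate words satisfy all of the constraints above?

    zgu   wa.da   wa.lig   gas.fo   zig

4

zgu — violates constraint 3: syllable 1 onset /zg/ has 2 consonants (> 1) → not permitted
wa.da — σ1 onset /w/, coda /∅/ ok; σ2 onset /d/, coda /∅/ ok → permitted
wa.lig — σ1 onset /w/, coda /∅/ ok; σ2 onset /l/, coda /g/ ok → permitted
gas.fo — σ1 onset /g/, coda /s/ ok; σ2 onset /f/, coda /∅/ ok → permitted
zig — σ1 onset /z/, coda /g/ ok → permitted
Permitted: wa.da, wa.lig, gas.fo, zig → 4.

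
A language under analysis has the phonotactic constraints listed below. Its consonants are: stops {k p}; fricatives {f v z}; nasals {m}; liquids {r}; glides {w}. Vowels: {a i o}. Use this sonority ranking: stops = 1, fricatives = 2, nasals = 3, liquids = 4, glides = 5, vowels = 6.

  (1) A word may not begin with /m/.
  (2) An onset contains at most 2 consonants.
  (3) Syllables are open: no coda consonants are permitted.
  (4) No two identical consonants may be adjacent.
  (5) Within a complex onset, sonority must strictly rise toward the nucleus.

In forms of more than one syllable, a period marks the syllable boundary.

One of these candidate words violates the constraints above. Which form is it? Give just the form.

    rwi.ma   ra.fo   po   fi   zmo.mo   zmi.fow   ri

rwi.ma — σ1 onset /rw/ (4→5 rises), coda /∅/ ok; σ2 onset /m/, coda /∅/ ok → phonotactically legal
ra.fo — σ1 onset /r/, coda /∅/ ok; σ2 onset /f/, coda /∅/ ok → phonotactically legal
po — σ1 onset /p/, coda /∅/ ok → phonotactically legal
fi — σ1 onset /f/, coda /∅/ ok → phonotactically legal
zmo.mo — σ1 onset /zm/ (2→3 rises), coda /∅/ ok; σ2 onset /m/, coda /∅/ ok → phonotactically legal
zmi.fow — violates constraint 3: syllable 2 coda /w/ has 1 consonant (> 0) → phonotactically illegal
ri — σ1 onset /r/, coda /∅/ ok → phonotactically legal

zmi.fow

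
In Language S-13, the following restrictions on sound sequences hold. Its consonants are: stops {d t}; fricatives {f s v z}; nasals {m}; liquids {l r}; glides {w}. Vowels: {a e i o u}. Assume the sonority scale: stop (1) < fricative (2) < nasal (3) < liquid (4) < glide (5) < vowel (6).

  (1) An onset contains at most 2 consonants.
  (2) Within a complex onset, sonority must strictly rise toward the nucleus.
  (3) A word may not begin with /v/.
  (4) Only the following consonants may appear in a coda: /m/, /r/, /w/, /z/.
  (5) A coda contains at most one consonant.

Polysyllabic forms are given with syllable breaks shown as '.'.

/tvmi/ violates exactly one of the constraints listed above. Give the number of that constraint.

1

/tvmi/: syllable 1 onset /tvm/ has 3 consonants (> 2).
This is a violation of constraint 1: "An onset contains at most 2 consonants."
The remaining constraints (2, 3, 4, 5) are satisfied.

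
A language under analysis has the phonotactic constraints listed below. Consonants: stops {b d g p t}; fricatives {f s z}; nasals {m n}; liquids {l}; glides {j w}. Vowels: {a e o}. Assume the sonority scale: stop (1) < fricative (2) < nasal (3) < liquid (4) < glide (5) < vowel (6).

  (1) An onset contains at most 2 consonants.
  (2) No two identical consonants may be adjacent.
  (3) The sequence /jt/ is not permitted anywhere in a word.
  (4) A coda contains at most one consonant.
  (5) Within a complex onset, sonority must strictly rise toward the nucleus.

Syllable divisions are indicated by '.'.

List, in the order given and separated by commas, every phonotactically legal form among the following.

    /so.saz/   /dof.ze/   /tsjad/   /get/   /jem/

/so.saz/ — σ1 onset /s/, coda /∅/ ok; σ2 onset /s/, coda /z/ ok → phonotactically legal
/dof.ze/ — σ1 onset /d/, coda /f/ ok; σ2 onset /z/, coda /∅/ ok → phonotactically legal
/tsjad/ — violates constraint 1: syllable 1 onset /tsj/ has 3 consonants (> 2) → phonotactically illegal
/get/ — σ1 onset /g/, coda /t/ ok → phonotactically legal
/jem/ — σ1 onset /j/, coda /m/ ok → phonotactically legal

/so.saz/, /dof.ze/, /get/, /jem/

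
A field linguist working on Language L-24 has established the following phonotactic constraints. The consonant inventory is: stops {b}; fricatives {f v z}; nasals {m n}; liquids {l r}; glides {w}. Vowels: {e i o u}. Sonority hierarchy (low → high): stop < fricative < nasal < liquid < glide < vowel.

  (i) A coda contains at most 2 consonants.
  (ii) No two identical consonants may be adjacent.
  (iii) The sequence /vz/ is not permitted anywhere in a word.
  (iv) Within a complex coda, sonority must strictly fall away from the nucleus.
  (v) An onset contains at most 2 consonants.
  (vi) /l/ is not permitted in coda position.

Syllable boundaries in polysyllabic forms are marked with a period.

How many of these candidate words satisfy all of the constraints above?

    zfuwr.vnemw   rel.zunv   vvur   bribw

0

zfuwr.vnemw — violates constraint (iv): syllable 2 coda /mw/: /m/ (nasal, 3) → /w/ (glide, 5) does not fall → illicit
rel.zunv — violates constraint (vi): syllable 1 coda contains /l/ → illicit
vvur — violates constraint (ii): adjacent identical consonants /vv/ → illicit
bribw — violates constraint (iv): syllable 1 coda /bw/: /b/ (stop, 1) → /w/ (glide, 5) does not fall → illicit
No form is licit → 0.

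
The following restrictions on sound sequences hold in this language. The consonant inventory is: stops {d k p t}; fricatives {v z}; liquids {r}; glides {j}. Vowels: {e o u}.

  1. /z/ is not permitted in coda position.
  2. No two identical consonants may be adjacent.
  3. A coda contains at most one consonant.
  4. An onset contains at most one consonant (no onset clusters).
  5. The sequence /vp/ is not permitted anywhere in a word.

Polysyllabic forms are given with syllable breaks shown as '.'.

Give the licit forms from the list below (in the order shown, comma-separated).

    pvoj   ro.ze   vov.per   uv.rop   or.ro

pvoj — violates constraint 4: syllable 1 onset /pv/ has 2 consonants (> 1) → illicit
ro.ze — σ1 onset /r/, coda /∅/ ok; σ2 onset /z/, coda /∅/ ok → licit
vov.per — violates constraint 5: contains banned sequence /vp/ → illicit
uv.rop — σ1 onset /∅/, coda /v/ ok; σ2 onset /r/, coda /p/ ok → licit
or.ro — violates constraint 2: adjacent identical consonants /rr/ → illicit

ro.ze, uv.rop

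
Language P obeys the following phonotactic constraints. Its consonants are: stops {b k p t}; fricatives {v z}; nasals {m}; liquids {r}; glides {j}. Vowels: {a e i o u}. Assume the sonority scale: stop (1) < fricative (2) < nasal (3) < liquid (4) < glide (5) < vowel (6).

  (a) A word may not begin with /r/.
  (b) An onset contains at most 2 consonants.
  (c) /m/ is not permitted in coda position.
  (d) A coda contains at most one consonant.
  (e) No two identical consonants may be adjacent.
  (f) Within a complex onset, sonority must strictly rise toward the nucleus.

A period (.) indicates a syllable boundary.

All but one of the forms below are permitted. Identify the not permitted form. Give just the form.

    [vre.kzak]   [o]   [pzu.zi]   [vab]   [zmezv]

[vre.kzak] — σ1 onset /vr/ (2→4 rises), coda /∅/ ok; σ2 onset /kz/ (1→2 rises), coda /k/ ok → permitted
[o] — σ1 onset /∅/, coda /∅/ ok → permitted
[pzu.zi] — σ1 onset /pz/ (1→2 rises), coda /∅/ ok; σ2 onset /z/, coda /∅/ ok → permitted
[vab] — σ1 onset /v/, coda /b/ ok → permitted
[zmezv] — violates constraint (d): syllable 1 coda /zv/ has 2 consonants (> 1) → not permitted

[zmezv]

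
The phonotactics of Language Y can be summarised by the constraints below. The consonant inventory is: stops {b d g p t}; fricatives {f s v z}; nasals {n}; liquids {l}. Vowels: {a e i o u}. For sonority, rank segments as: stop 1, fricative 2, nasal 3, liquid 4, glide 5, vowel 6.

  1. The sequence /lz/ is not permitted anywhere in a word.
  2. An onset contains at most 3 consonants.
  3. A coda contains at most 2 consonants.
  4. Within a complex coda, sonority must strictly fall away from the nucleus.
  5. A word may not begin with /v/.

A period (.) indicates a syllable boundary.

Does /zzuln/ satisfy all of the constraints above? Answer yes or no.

yes

/zzuln/ — σ1 onset /zz/ (2C), coda /ln/ (4→3 falls) ok → well-formed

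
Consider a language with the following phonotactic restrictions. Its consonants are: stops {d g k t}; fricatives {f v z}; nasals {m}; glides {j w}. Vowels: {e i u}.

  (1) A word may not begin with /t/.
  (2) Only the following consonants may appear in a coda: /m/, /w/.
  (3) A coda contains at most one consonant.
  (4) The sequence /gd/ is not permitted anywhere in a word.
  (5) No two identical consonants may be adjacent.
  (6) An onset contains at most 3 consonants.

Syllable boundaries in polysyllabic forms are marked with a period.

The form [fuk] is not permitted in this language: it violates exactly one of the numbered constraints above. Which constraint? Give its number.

[fuk]: syllable 1 coda contains /k/, which is not a licensed coda consonant.
This is a violation of constraint 2: "Only the following consonants may appear in a coda: /m/, /w/."
The remaining constraints (1, 3, 4, 5, 6) are satisfied.

2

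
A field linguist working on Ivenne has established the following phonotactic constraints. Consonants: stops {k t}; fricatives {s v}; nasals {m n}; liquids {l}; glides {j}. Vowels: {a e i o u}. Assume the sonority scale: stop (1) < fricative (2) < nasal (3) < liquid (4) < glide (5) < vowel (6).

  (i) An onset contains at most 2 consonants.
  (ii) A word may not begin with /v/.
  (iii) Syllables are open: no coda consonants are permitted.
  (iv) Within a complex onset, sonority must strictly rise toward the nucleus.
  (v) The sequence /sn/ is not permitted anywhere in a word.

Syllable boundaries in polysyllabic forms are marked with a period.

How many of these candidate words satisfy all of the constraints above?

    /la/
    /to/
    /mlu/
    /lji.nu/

4

/la/ — σ1 onset /l/, coda /∅/ ok → licit
/to/ — σ1 onset /t/, coda /∅/ ok → licit
/mlu/ — σ1 onset /ml/ (3→4 rises), coda /∅/ ok → licit
/lji.nu/ — σ1 onset /lj/ (4→5 rises), coda /∅/ ok; σ2 onset /n/, coda /∅/ ok → licit
Licit: /la/, /to/, /mlu/, /lji.nu/ → 4.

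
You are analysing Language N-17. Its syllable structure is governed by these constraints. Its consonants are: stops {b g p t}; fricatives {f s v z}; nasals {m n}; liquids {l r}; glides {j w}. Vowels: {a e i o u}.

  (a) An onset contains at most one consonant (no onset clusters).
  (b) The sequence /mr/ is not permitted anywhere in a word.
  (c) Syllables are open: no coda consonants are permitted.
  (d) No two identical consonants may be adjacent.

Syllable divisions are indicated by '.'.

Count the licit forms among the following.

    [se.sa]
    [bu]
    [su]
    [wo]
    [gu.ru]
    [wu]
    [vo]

7

[se.sa] — σ1 onset /s/, coda /∅/ ok; σ2 onset /s/, coda /∅/ ok → licit
[bu] — σ1 onset /b/, coda /∅/ ok → licit
[su] — σ1 onset /s/, coda /∅/ ok → licit
[wo] — σ1 onset /w/, coda /∅/ ok → licit
[gu.ru] — σ1 onset /g/, coda /∅/ ok; σ2 onset /r/, coda /∅/ ok → licit
[wu] — σ1 onset /w/, coda /∅/ ok → licit
[vo] — σ1 onset /v/, coda /∅/ ok → licit
Licit: [se.sa], [bu], [su], [wo], [gu.ru], [wu], [vo] → 7.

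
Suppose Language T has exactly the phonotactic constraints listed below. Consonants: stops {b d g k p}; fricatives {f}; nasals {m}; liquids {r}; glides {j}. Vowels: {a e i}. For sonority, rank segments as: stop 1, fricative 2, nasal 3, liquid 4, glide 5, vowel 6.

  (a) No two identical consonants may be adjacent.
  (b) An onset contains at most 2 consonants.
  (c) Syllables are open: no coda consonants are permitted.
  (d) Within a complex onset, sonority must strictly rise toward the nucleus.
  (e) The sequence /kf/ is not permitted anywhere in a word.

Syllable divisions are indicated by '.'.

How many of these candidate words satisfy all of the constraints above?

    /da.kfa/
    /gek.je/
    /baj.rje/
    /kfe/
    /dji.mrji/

0

/da.kfa/ — violates constraint (e): contains banned sequence /kf/ → not permitted
/gek.je/ — violates constraint (c): syllable 1 coda /k/ has 1 consonant (> 0) → not permitted
/baj.rje/ — violates constraint (c): syllable 1 coda /j/ has 1 consonant (> 0) → not permitted
/kfe/ — violates constraint (e): contains banned sequence /kf/ → not permitted
/dji.mrji/ — violates constraint (b): syllable 2 onset /mrj/ has 3 consonants (> 2) → not permitted
No form is permitted → 0.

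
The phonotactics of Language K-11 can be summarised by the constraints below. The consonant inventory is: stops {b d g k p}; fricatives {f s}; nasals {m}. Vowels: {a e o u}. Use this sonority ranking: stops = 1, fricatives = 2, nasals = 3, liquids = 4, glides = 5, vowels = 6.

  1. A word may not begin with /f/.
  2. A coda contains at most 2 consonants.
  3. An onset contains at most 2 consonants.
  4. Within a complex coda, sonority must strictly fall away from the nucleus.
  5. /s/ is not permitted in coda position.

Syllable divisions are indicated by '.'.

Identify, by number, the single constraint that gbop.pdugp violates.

4

gbop.pdugp: syllable 2 coda /gp/: /g/ (stop, 1) → /p/ (stop, 1) does not fall.
This is a violation of constraint 4: "Within a complex coda, sonority must strictly fall away from the nucleus."
The remaining constraints (1, 2, 3, 5) are satisfied.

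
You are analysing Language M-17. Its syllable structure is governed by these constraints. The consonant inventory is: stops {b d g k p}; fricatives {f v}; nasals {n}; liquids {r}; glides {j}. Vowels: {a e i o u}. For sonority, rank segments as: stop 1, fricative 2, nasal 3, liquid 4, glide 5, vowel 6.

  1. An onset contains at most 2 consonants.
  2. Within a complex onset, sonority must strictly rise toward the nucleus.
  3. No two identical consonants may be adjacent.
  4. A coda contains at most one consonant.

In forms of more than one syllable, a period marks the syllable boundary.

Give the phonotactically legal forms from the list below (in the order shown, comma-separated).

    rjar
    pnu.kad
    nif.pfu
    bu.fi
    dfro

rjar — σ1 onset /rj/ (4→5 rises), coda /r/ ok → phonotactically legal
pnu.kad — σ1 onset /pn/ (1→3 rises), coda /∅/ ok; σ2 onset /k/, coda /d/ ok → phonotactically legal
nif.pfu — σ1 onset /n/, coda /f/ ok; σ2 onset /pf/ (1→2 rises), coda /∅/ ok → phonotactically legal
bu.fi — σ1 onset /b/, coda /∅/ ok; σ2 onset /f/, coda /∅/ ok → phonotactically legal
dfro — violates constraint 1: syllable 1 onset /dfr/ has 3 consonants (> 2) → phonotactically illegal

rjar, pnu.kad, nif.pfu, bu.fi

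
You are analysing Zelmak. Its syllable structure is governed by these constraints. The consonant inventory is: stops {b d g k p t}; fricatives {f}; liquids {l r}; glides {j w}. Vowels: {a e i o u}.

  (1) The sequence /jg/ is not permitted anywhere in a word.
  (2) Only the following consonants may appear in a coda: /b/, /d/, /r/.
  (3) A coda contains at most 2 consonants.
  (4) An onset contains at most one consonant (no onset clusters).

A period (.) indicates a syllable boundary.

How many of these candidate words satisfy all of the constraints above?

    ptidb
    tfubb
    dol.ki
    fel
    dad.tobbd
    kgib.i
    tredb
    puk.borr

0

ptidb — violates constraint 4: syllable 1 onset /pt/ has 2 consonants (> 1) → not permitted
tfubb — violates constraint 4: syllable 1 onset /tf/ has 2 consonants (> 1) → not permitted
dol.ki — violates constraint 2: syllable 1 coda contains /l/, which is not a licensed coda consonant → not permitted
fel — violates constraint 2: syllable 1 coda contains /l/, which is not a licensed coda consonant → not permitted
dad.tobbd — violates constraint 3: syllable 2 coda /bbd/ has 3 consonants (> 2) → not permitted
kgib.i — violates constraint 4: syllable 1 onset /kg/ has 2 consonants (> 1) → not permitted
tredb — violates constraint 4: syllable 1 onset /tr/ has 2 consonants (> 1) → not permitted
puk.borr — violates constraint 2: syllable 1 coda contains /k/, which is not a licensed coda consonant → not permitted
No form is permitted → 0.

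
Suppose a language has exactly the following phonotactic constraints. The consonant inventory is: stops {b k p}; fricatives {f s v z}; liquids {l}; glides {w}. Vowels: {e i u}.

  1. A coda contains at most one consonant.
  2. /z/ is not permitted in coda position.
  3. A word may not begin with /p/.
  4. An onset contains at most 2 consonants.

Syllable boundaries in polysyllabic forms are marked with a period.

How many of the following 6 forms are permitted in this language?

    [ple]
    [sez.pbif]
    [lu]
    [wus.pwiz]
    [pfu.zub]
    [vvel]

2

[ple] — violates constraint 3: word begins with /p/ → not permitted
[sez.pbif] — violates constraint 2: syllable 1 coda contains /z/ → not permitted
[lu] — σ1 onset /l/, coda /∅/ ok → permitted
[wus.pwiz] — violates constraint 2: syllable 2 coda contains /z/ → not permitted
[pfu.zub] — violates constraint 3: word begins with /p/ → not permitted
[vvel] — σ1 onset /vv/ (2C), coda /l/ ok → permitted
Permitted: [lu], [vvel] → 2.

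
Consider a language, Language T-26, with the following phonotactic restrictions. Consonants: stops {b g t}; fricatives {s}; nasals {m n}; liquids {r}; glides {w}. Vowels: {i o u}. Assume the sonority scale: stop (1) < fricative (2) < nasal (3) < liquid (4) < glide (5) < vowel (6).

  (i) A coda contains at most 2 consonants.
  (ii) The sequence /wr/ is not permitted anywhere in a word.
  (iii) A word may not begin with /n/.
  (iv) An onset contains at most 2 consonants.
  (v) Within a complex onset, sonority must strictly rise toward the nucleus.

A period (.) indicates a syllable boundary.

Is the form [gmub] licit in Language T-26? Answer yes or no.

yes

[gmub] — σ1 onset /gm/ (1→3 rises), coda /b/ ok → licit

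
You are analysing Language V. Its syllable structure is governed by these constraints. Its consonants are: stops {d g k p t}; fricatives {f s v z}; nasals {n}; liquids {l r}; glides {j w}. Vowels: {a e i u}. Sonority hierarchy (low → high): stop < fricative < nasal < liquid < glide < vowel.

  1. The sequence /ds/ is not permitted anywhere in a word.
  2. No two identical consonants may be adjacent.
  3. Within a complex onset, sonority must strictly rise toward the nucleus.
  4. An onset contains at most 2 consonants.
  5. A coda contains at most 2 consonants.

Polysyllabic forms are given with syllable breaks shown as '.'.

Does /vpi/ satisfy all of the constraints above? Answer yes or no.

/vpi/ — violates constraint 3: syllable 1 onset /vp/: /v/ (fricative, 2) → /p/ (stop, 1) does not rise → ill-formed

no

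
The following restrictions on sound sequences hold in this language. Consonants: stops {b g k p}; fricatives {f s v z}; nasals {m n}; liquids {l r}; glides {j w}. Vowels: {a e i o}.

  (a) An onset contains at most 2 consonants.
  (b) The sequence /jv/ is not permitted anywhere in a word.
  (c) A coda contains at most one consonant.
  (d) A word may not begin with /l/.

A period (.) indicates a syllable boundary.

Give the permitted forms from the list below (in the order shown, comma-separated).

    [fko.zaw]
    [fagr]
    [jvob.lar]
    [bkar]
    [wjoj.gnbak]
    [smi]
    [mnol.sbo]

[fko.zaw] — σ1 onset /fk/ (2C), coda /∅/ ok; σ2 onset /z/, coda /w/ ok → permitted
[fagr] — violates constraint (c): syllable 1 coda /gr/ has 2 consonants (> 1) → not permitted
[jvob.lar] — violates constraint (b): contains banned sequence /jv/ → not permitted
[bkar] — σ1 onset /bk/ (2C), coda /r/ ok → permitted
[wjoj.gnbak] — violates constraint (a): syllable 2 onset /gnb/ has 3 consonants (> 2) → not permitted
[smi] — σ1 onset /sm/ (2C), coda /∅/ ok → permitted
[mnol.sbo] — σ1 onset /mn/ (2C), coda /l/ ok; σ2 onset /sb/ (2C), coda /∅/ ok → permitted

[fko.zaw], [bkar], [smi], [mnol.sbo]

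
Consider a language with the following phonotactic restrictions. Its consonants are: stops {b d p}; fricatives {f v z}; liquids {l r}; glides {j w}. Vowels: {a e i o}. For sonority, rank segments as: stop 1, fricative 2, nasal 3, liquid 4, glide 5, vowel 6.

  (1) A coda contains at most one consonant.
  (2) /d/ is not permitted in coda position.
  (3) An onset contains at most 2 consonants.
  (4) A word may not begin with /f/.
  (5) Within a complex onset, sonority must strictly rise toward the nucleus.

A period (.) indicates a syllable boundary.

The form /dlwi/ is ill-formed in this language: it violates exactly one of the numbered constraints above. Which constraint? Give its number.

3

/dlwi/: syllable 1 onset /dlw/ has 3 consonants (> 2).
This is a violation of constraint 3: "An onset contains at most 2 consonants."
The remaining constraints (1, 2, 4, 5) are satisfied.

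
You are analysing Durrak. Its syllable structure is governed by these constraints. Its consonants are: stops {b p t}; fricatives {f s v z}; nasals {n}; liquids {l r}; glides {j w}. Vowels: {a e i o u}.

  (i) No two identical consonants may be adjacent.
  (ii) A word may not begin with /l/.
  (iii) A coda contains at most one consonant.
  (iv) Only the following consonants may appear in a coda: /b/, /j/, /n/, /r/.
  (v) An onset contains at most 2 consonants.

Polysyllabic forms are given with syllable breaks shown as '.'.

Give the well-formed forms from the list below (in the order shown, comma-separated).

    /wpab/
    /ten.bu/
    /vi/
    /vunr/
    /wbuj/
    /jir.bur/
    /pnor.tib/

/wpab/, /ten.bu/, /vi/, /wbuj/, /jir.bur/, /pnor.tib/

/wpab/ — σ1 onset /wp/ (2C), coda /b/ ok → well-formed
/ten.bu/ — σ1 onset /t/, coda /n/ ok; σ2 onset /b/, coda /∅/ ok → well-formed
/vi/ — σ1 onset /v/, coda /∅/ ok → well-formed
/vunr/ — violates constraint (iii): syllable 1 coda /nr/ has 2 consonants (> 1) → ill-formed
/wbuj/ — σ1 onset /wb/ (2C), coda /j/ ok → well-formed
/jir.bur/ — σ1 onset /j/, coda /r/ ok; σ2 onset /b/, coda /r/ ok → well-formed
/pnor.tib/ — σ1 onset /pn/ (2C), coda /r/ ok; σ2 onset /t/, coda /b/ ok → well-formed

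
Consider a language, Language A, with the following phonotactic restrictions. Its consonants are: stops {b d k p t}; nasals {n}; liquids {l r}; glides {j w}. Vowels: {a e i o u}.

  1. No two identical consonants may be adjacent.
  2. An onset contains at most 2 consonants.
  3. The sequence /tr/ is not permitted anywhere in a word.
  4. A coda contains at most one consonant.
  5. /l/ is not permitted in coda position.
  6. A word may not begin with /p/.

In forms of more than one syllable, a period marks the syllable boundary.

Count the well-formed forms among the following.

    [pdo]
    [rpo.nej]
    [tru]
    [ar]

[pdo] — violates constraint 6: word begins with /p/ → ill-formed
[rpo.nej] — σ1 onset /rp/ (2C), coda /∅/ ok; σ2 onset /n/, coda /j/ ok → well-formed
[tru] — violates constraint 3: contains banned sequence /tr/ → ill-formed
[ar] — σ1 onset /∅/, coda /r/ ok → well-formed
Well-formed: [rpo.nej], [ar] → 2.

2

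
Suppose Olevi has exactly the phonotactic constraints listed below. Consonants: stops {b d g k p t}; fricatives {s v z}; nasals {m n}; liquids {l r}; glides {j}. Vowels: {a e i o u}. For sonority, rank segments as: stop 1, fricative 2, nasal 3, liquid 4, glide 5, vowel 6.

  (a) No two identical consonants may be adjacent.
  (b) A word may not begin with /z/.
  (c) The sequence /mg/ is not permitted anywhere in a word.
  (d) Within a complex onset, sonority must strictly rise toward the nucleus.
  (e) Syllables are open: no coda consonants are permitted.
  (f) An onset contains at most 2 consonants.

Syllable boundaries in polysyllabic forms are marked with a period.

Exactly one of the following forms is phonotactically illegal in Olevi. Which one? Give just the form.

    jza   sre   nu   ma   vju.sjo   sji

jza

jza — violates constraint (d): syllable 1 onset /jz/: /j/ (glide, 5) → /z/ (fricative, 2) does not rise → phonotactically illegal
sre — σ1 onset /sr/ (2→4 rises), coda /∅/ ok → phonotactically legal
nu — σ1 onset /n/, coda /∅/ ok → phonotactically legal
ma — σ1 onset /m/, coda /∅/ ok → phonotactically legal
vju.sjo — σ1 onset /vj/ (2→5 rises), coda /∅/ ok; σ2 onset /sj/ (2→5 rises), coda /∅/ ok → phonotactically legal
sji — σ1 onset /sj/ (2→5 rises), coda /∅/ ok → phonotactically legal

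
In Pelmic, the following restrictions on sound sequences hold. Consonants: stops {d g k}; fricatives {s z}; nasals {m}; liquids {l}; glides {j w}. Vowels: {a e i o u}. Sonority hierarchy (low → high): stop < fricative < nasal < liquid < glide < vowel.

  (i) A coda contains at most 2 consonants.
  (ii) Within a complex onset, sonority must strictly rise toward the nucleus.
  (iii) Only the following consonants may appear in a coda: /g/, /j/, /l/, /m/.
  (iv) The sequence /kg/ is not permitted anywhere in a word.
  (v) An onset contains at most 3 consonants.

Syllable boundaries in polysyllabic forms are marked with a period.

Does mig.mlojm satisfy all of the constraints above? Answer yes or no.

mig.mlojm — σ1 onset /m/, coda /g/ ok; σ2 onset /ml/ (3→4 rises), coda /jm/ (2C) ok → licit

yes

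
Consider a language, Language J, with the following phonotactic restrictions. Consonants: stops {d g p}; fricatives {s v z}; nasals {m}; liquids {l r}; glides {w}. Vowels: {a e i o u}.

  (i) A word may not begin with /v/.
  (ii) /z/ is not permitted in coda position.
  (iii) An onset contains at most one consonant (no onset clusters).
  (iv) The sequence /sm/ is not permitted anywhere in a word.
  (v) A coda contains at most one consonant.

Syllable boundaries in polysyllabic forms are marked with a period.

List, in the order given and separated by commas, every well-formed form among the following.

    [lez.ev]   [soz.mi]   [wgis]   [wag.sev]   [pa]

[lez.ev] — violates constraint (ii): syllable 1 coda contains /z/ → ill-formed
[soz.mi] — violates constraint (ii): syllable 1 coda contains /z/ → ill-formed
[wgis] — violates constraint (iii): syllable 1 onset /wg/ has 2 consonants (> 1) → ill-formed
[wag.sev] — σ1 onset /w/, coda /g/ ok; σ2 onset /s/, coda /v/ ok → well-formed
[pa] — σ1 onset /p/, coda /∅/ ok → well-formed

[wag.sev], [pa]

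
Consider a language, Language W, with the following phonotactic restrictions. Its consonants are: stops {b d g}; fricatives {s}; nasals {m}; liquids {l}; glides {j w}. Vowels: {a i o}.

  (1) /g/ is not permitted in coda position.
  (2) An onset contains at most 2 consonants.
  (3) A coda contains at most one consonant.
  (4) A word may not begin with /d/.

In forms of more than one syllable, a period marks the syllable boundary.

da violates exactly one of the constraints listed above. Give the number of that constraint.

da: word begins with /d/.
This is a violation of constraint 4: "A word may not begin with /d/."
The remaining constraints (1, 2, 3) are satisfied.

4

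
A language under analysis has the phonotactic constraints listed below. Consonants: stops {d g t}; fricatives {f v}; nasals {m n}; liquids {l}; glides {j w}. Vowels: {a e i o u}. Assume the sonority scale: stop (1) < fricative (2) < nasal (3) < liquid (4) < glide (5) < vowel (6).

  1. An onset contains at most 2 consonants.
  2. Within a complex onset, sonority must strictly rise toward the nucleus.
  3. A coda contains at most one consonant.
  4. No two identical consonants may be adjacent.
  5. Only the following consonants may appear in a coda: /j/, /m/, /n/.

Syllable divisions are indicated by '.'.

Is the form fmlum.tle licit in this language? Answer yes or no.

fmlum.tle — violates constraint 1: syllable 1 onset /fml/ has 3 consonants (> 2) → illicit

no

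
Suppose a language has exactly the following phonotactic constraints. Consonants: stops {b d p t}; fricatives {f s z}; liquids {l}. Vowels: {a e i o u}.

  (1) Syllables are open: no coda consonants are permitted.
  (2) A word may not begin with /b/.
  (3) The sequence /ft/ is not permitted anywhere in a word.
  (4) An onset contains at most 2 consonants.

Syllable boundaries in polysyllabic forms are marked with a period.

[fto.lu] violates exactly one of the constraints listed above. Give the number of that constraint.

[fto.lu]: contains banned sequence /ft/.
This is a violation of constraint 3: "The sequence /ft/ is not permitted anywhere in a word."
The remaining constraints (1, 2, 4) are satisfied.

3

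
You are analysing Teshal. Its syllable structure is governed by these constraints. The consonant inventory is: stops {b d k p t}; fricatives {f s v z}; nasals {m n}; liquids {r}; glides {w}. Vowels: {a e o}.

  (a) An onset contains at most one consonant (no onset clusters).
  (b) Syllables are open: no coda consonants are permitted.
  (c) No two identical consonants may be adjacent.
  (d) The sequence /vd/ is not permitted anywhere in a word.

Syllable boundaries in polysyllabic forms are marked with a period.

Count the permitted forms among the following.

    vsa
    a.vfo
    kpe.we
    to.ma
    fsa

vsa — violates constraint (a): syllable 1 onset /vs/ has 2 consonants (> 1) → not permitted
a.vfo — violates constraint (a): syllable 2 onset /vf/ has 2 consonants (> 1) → not permitted
kpe.we — violates constraint (a): syllable 1 onset /kp/ has 2 consonants (> 1) → not permitted
to.ma — σ1 onset /t/, coda /∅/ ok; σ2 onset /m/, coda /∅/ ok → permitted
fsa — violates constraint (a): syllable 1 onset /fs/ has 2 consonants (> 1) → not permitted
Permitted: to.ma → 1.

1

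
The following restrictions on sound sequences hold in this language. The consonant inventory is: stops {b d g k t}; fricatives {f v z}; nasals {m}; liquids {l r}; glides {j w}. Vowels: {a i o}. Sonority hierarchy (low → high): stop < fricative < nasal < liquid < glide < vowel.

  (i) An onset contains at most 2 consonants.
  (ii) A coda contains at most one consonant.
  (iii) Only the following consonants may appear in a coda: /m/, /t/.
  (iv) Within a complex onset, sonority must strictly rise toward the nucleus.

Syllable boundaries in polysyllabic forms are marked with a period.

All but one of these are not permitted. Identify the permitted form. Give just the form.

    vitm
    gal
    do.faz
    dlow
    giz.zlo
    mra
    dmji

mra

vitm — violates constraint (ii): syllable 1 coda /tm/ has 2 consonants (> 1) → not permitted
gal — violates constraint (iii): syllable 1 coda contains /l/, which is not a licensed coda consonant → not permitted
do.faz — violates constraint (iii): syllable 2 coda contains /z/, which is not a licensed coda consonant → not permitted
dlow — violates constraint (iii): syllable 1 coda contains /w/, which is not a licensed coda consonant → not permitted
giz.zlo — violates constraint (iii): syllable 1 coda contains /z/, which is not a licensed coda consonant → not permitted
mra — σ1 onset /mr/ (3→4 rises), coda /∅/ ok → permitted
dmji — violates constraint (i): syllable 1 onset /dmj/ has 3 consonants (> 2) → not permitted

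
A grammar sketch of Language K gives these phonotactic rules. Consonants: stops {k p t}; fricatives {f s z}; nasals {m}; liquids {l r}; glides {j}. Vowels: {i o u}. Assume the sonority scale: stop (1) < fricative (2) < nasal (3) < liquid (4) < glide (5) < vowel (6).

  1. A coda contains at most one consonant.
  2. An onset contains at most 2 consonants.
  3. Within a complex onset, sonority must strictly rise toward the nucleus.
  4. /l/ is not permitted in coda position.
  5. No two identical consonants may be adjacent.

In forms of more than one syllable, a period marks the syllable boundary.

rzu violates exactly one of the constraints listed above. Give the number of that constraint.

3

rzu: syllable 1 onset /rz/: /r/ (liquid, 4) → /z/ (fricative, 2) does not rise.
This is a violation of constraint 3: "Within a complex onset, sonority must strictly rise toward the nucleus."
The remaining constraints (1, 2, 4, 5) are satisfied.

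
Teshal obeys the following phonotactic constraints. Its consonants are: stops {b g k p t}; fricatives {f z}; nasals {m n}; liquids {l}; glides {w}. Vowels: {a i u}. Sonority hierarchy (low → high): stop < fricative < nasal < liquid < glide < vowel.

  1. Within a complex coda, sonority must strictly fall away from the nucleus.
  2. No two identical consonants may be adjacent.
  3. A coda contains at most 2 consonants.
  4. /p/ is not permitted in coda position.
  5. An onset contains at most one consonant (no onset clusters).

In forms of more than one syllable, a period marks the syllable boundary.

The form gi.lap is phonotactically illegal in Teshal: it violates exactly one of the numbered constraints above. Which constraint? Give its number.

gi.lap: syllable 2 coda contains /p/.
This is a violation of constraint 4: "/p/ is not permitted in coda position."
The remaining constraints (1, 2, 3, 5) are satisfied.

4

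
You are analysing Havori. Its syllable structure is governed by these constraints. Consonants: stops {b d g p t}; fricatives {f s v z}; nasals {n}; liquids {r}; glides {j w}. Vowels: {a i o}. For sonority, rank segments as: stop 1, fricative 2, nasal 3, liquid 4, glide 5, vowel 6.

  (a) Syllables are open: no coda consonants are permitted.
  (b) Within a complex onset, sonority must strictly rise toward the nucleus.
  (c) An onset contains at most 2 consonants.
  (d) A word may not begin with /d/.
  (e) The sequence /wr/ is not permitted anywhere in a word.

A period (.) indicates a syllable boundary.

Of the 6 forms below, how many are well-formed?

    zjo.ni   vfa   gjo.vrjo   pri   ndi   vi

3

zjo.ni — σ1 onset /zj/ (2→5 rises), coda /∅/ ok; σ2 onset /n/, coda /∅/ ok → well-formed
vfa — violates constraint (b): syllable 1 onset /vf/: /v/ (fricative, 2) → /f/ (fricative, 2) does not rise → ill-formed
gjo.vrjo — violates constraint (c): syllable 2 onset /vrj/ has 3 consonants (> 2) → ill-formed
pri — σ1 onset /pr/ (1→4 rises), coda /∅/ ok → well-formed
ndi — violates constraint (b): syllable 1 onset /nd/: /n/ (nasal, 3) → /d/ (stop, 1) does not rise → ill-formed
vi — σ1 onset /v/, coda /∅/ ok → well-formed
Well-formed: zjo.ni, pri, vi → 3.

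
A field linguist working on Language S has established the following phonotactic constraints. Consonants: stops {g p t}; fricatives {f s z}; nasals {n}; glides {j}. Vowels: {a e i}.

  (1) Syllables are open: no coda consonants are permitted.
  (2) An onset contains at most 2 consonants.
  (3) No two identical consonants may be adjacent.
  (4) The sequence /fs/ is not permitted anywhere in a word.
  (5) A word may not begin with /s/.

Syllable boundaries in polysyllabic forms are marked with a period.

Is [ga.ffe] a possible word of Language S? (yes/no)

[ga.ffe] — violates constraint 3: adjacent identical consonants /ff/ → illicit

no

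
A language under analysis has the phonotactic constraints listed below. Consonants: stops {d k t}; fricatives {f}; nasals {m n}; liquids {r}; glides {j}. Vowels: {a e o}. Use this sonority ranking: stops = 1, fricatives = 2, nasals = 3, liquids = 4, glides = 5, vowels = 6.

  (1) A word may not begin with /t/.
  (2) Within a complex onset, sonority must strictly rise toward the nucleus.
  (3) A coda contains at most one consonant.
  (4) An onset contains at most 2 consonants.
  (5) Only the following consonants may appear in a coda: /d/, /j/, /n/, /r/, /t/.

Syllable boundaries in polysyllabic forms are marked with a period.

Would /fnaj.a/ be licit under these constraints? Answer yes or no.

yes

/fnaj.a/ — σ1 onset /fn/ (2→3 rises), coda /j/ ok; σ2 onset /∅/, coda /∅/ ok → licit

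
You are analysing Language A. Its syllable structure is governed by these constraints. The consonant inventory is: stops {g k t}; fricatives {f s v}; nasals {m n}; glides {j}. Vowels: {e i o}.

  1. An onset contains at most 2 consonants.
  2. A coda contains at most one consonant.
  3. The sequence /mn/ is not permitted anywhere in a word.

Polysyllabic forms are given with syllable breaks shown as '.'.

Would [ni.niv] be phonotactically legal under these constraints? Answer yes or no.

yes

[ni.niv] — σ1 onset /n/, coda /∅/ ok; σ2 onset /n/, coda /v/ ok → phonotactically legal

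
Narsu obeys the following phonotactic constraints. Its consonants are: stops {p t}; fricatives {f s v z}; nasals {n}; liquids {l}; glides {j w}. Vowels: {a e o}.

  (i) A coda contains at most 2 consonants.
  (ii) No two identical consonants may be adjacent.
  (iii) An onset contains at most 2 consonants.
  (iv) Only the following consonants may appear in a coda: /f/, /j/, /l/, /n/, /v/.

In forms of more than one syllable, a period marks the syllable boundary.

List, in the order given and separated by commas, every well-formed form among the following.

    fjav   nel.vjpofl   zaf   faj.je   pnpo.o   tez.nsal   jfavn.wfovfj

fjav — σ1 onset /fj/ (2C), coda /v/ ok → well-formed
nel.vjpofl — violates constraint (iii): syllable 2 onset /vjp/ has 3 consonants (> 2) → ill-formed
zaf — σ1 onset /z/, coda /f/ ok → well-formed
faj.je — violates constraint (ii): adjacent identical consonants /jj/ → ill-formed
pnpo.o — violates constraint (iii): syllable 1 onset /pnp/ has 3 consonants (> 2) → ill-formed
tez.nsal — violates constraint (iv): syllable 1 coda contains /z/, which is not a licensed coda consonant → ill-formed
jfavn.wfovfj — violates constraint (i): syllable 2 coda /vfj/ has 3 consonants (> 2) → ill-formed

fjav, zaf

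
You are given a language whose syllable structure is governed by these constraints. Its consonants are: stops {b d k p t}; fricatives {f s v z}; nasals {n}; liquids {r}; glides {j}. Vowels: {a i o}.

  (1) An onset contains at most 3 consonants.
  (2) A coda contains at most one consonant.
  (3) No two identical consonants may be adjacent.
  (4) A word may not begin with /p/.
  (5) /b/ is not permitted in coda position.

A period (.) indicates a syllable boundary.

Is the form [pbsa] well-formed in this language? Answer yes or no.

[pbsa] — violates constraint 4: word begins with /p/ → ill-formed

no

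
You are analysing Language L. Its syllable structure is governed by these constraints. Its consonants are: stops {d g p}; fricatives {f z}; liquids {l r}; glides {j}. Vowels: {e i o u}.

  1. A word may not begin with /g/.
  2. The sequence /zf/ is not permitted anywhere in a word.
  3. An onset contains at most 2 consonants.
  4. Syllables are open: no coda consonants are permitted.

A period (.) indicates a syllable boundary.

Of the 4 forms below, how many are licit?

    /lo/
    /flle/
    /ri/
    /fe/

/lo/ — σ1 onset /l/, coda /∅/ ok → licit
/flle/ — violates constraint 3: syllable 1 onset /fll/ has 3 consonants (> 2) → illicit
/ri/ — σ1 onset /r/, coda /∅/ ok → licit
/fe/ — σ1 onset /f/, coda /∅/ ok → licit
Licit: /lo/, /ri/, /fe/ → 3.

3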